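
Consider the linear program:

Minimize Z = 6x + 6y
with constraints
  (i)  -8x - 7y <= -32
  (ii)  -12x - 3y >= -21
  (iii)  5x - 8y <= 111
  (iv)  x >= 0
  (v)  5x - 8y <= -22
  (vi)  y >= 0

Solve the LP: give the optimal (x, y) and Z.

x = 17/20, y = 18/5, minimum Z = 267/10

Feasible corners and Z = 6x + 6y:
  (17/20, 18/5) → Z = 267/10
  (0, 32/7) → Z = 192/7
  (0, 7) → Z = 42

The optimum lies where -8x - 7y = -32 and -12x - 3y = -21.
Solving simultaneously gives x = 17/20, y = 18/5.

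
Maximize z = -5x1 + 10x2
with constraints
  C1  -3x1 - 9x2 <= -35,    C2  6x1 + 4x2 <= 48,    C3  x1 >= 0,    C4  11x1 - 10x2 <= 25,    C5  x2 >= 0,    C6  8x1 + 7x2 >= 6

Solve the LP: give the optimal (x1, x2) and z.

Corner points and z = -5x1 + 10x2:
  (0, 35/9) → z = 350/9
  (575/129, 310/129) → z = 75/43
  (0, 12) → z = 120
  (145/26, 189/52) → z = 110/13

At the optimal vertex, 6x1 + 4x2 = 48 and x1 = 0.
Solving simultaneously gives x1 = 0, x2 = 12.

x1 = 0, x2 = 12, maximum z = 120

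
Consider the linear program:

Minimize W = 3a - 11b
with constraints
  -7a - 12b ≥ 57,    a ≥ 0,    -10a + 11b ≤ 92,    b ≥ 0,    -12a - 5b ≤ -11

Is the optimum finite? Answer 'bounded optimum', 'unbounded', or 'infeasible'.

infeasible

The boundaries -7a - 12b = 57 and -12a - 5b = -11 meet at (417/109, -761/109), but that point violates b ≥ 0. Every candidate vertex is excluded by some other constraint, so the feasible region is empty.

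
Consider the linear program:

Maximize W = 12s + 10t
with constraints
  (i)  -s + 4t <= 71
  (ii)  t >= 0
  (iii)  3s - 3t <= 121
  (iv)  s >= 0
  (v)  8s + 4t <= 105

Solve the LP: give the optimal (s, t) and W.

s = 34/9, t = 673/36, maximum W = 4181/18

Vertices and W = 12s + 10t:
  (0, 71/4) → W = 355/2
  (34/9, 673/36) → W = 4181/18
  (0, 0) → W = 0
  (105/8, 0) → W = 315/2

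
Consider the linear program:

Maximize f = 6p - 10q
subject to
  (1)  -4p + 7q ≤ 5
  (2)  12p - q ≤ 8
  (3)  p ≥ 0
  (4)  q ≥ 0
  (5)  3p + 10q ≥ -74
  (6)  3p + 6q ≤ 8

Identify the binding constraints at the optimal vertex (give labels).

Corner points and f = 6p - 10q:
  (0, 5/7) → f = -50/7
  (26/45, 47/45) → f = -314/45
  (2/3, 0) → f = 4
  (56/75, 24/25) → f = -128/25
  (0, 0) → f = 0

The maximum is at (2/3, 0). Substituting into each constraint, equality holds for (2) and (4); the remaining constraints have slack.

(2) and (4)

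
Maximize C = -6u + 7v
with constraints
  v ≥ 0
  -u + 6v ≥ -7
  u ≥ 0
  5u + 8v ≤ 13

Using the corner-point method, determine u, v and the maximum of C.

Extreme points and C = -6u + 7v:
  (0, 0) → C = 0
  (13/5, 0) → C = -78/5
  (0, 13/8) → C = 91/8

u = 0, v = 13/8, maximum C = 91/8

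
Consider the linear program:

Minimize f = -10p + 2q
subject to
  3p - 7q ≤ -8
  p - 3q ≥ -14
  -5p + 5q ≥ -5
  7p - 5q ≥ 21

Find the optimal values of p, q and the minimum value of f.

p = 17/2, q = 15/2, minimum f = -70

Corner points and f = -10p + 2q:
  (17/2, 15/2) → f = -70
  (133/16, 119/16) → f = -273/4
  (8, 7) → f = -66

The optimum lies where p - 3q = -14 and -5p + 5q = -5.
Solving simultaneously gives p = 17/2, q = 15/2.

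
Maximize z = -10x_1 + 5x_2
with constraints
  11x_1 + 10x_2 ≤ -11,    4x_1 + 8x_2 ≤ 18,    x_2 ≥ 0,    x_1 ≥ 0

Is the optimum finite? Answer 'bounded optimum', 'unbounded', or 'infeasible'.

infeasible

The boundaries 11x_1 + 10x_2 = -11 and 4x_1 + 8x_2 = 18 meet at (-67/12, 121/24), but that point violates x_1 ≥ 0. Every candidate vertex is excluded by some other constraint, so the feasible region is empty.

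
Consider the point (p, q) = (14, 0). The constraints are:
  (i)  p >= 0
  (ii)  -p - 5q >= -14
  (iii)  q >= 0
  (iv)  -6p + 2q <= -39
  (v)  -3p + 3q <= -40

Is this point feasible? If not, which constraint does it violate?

feasible

(i): 14 ≥ 0 ✓
(ii): -14 ≥ -14 ✓
(iii): 0 ≥ 0 ✓
(iv): -84 ≤ -39 ✓
(v): -42 ≤ -40 ✓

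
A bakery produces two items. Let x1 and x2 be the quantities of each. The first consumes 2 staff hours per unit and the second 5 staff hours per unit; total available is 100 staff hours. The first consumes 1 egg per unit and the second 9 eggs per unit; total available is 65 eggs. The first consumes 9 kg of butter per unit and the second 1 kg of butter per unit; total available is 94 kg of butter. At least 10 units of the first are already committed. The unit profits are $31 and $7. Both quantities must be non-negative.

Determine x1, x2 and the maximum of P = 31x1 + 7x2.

At the optimal vertex, 9x1 + x2 = 94 and x1 = 10.
Solving simultaneously gives x1 = 10, x2 = 4.

x1 = 10, x2 = 4, maximum P = 338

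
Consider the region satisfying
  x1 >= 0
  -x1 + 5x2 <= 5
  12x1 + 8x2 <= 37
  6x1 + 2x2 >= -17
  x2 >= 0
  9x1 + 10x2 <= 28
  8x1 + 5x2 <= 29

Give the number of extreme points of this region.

Of the 21 pairwise boundary intersections, those satisfying every inequality are:
  (0, 1)
  (0, 0)
  (18/11, 73/55)
  (37/12, 0)
  (73/24, 1/16)

5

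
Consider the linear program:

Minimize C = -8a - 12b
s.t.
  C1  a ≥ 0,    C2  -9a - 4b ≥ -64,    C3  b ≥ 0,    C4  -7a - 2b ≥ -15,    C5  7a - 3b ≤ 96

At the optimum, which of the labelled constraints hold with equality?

Feasible corners and C = -8a - 12b:
  (0, 0) → C = 0
  (0, 15/2) → C = -90
  (15/7, 0) → C = -120/7

The minimum is at (0, 15/2). Substituting into each constraint, equality holds for C1 and C4; the remaining constraints have slack.

C1 and C4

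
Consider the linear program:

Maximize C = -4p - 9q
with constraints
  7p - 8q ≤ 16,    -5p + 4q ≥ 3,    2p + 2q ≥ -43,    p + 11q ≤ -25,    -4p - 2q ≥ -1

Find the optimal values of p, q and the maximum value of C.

Extreme points and C = -4p - 9q:
  (-22/3, -101/12) → C = 1261/12
  (-52/5, -111/10) → C = 283/2
  (-133/59, -122/59) → C = 1630/59
  (-423/20, -7/20) → C = 351/4

p = -52/5, q = -111/10, maximum C = 283/2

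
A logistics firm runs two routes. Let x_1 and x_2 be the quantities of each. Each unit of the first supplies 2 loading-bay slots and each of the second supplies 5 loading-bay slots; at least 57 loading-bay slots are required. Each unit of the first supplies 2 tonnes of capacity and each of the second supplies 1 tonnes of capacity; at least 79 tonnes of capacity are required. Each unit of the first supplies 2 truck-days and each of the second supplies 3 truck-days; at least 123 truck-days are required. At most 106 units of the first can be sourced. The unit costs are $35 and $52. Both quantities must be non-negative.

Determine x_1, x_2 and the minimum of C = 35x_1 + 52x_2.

x_1 = 57/2, x_2 = 22, minimum C = 4283/2

Feasible corners and C = 35x_1 + 52x_2:
  (0, 79) → C = 4108
  (123/2, 0) → C = 4305/2
  (106, 0) → C = 3710
  (57/2, 22) → C = 4283/2
The feasible region is unbounded (it extends along (0, 1)), but C strictly increases along every unbounded feasible direction, so there is no improving ray and the minimum is attained at a vertex.

The optimum lies where 2x_1 + x_2 = 79 and 2x_1 + 3x_2 = 123.
Solving simultaneously gives x_1 = 57/2, x_2 = 22.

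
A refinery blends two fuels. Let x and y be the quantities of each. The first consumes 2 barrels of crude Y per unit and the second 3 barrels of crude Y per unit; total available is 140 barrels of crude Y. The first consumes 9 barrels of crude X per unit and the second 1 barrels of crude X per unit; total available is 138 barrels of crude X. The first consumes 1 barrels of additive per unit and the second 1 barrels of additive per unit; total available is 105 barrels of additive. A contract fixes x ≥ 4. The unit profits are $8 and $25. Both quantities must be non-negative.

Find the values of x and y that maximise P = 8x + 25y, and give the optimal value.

x = 4, y = 44, maximum P = 1132

Corner points and P = 8x + 25y:
  (46/3, 0) → P = 368/3
  (4, 0) → P = 32
  (274/25, 984/25) → P = 26792/25
  (4, 44) → P = 1132

At the optimal vertex, 2x + 3y = 140 and x = 4.
Solving simultaneously gives x = 4, y = 44.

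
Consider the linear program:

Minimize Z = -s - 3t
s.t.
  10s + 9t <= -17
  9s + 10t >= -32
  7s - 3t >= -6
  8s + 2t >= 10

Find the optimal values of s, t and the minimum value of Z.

s = 31/13, t = -59/13, minimum Z = 146/13

The optimum lies where 10s + 9t = -17 and 8s + 2t = 10.
Solving simultaneously gives s = 31/13, t = -59/13.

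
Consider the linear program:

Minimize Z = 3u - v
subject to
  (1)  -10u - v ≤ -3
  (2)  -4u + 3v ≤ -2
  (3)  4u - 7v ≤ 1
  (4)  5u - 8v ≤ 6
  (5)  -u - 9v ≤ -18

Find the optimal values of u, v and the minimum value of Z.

Feasible corners and Z = 3u - v:
  (24/13, 70/39) → Z = 146/39
  (34/3, 19/3) → Z = 83/3
  (135/43, 71/43) → Z = 334/43
The feasible region is unbounded (it extends along (3, 4), (8, 5)), but Z strictly increases along every unbounded feasible direction, so there is no improving ray and the minimum is attained at a vertex.

At the optimal vertex, -4u + 3v = -2 and -u - 9v = -18.
Solving simultaneously gives u = 24/13, v = 70/39.

u = 24/13, v = 70/39, minimum Z = 146/39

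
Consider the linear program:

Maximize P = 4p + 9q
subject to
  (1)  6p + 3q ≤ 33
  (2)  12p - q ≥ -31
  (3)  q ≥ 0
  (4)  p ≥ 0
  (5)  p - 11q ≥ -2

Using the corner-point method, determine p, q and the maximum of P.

Vertices and P = 4p + 9q:
  (11/2, 0) → P = 22
  (119/23, 15/23) → P = 611/23
  (0, 0) → P = 0
  (0, 2/11) → P = 18/11

The optimum lies where 6p + 3q = 33 and p - 11q = -2.
Solving simultaneously gives p = 119/23, q = 15/23.

p = 119/23, q = 15/23, maximum P = 611/23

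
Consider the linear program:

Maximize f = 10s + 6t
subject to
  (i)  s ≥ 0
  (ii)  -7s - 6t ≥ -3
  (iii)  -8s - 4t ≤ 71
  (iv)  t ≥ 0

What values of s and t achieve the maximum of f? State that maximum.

s = 3/7, t = 0, maximum f = 30/7

Corner points and f = 10s + 6t:
  (0, 1/2) → f = 3
  (0, 0) → f = 0
  (3/7, 0) → f = 30/7

The optimum lies where -7s - 6t = -3 and t = 0.
Solving simultaneously gives s = 3/7, t = 0.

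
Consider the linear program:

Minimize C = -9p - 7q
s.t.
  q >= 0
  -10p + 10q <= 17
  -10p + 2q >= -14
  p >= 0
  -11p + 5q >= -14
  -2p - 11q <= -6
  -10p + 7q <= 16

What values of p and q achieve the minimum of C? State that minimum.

p = 87/40, q = 31/8, minimum C = -467/10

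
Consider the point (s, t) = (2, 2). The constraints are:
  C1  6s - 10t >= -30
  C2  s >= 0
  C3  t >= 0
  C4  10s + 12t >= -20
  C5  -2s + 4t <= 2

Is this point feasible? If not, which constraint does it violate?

not feasible — violates C5

Constraint C5: -2s + 4t = 4, which is not ≤ 2. All other constraints are satisfied.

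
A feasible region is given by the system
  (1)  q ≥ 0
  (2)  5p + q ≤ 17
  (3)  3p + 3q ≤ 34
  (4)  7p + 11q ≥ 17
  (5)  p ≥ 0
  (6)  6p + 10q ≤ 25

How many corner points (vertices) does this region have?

5

Of the 15 pairwise boundary intersections, those satisfying every inequality are:
  (17/5, 0)
  (17/7, 0)
  (145/44, 23/44)
  (0, 17/11)
  (0, 5/2)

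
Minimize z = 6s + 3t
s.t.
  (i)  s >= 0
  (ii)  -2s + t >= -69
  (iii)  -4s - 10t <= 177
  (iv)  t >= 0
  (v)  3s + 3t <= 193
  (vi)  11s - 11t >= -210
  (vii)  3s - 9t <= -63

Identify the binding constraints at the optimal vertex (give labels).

Vertices and z = 6s + 3t:
  (0, 210/11) → z = 630/11
  (0, 7) → z = 21
  (1493/66, 2753/66) → z = 5739/22
  (43, 64/3) → z = 322

The minimum is at (0, 7). Substituting into each constraint, equality holds for (i) and (vii); the remaining constraints have slack.

(i) and (vii)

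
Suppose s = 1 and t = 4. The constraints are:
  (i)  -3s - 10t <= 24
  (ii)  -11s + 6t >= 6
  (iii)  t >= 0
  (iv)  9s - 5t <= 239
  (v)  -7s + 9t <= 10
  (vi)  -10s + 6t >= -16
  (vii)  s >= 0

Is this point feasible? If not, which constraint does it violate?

not feasible — violates (v)

Constraint (v): -7s + 9t = 29, which is not ≤ 10. All other constraints are satisfied.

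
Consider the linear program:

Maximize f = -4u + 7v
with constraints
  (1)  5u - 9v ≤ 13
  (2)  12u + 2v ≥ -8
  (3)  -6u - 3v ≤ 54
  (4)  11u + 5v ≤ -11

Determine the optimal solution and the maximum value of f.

u = -9/19, v = -22/19, maximum f = -118/19

At the optimal vertex, 12u + 2v = -8 and 11u + 5v = -11.
Solving simultaneously gives u = -9/19, v = -22/19.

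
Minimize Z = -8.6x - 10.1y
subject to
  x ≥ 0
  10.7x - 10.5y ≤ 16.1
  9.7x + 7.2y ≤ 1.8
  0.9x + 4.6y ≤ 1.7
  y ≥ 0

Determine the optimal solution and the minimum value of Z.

The optimum lies where x = 0 and 9.7x + 7.2y = 1.8.
Solving simultaneously gives x = 0, y = 1/4.

x = 0, y = 0.25, minimum Z = -2.525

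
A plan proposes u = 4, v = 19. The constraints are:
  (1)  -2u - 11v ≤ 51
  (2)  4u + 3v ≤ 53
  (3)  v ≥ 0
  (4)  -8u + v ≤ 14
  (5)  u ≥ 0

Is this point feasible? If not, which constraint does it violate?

Constraint (2): 4u + 3v = 73, which is not ≤ 53. All other constraints are satisfied.

not feasible — violates (2)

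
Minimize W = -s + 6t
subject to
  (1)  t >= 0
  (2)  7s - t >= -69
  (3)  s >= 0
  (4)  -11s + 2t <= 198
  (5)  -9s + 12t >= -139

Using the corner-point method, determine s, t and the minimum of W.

s = 139/9, t = 0, minimum W = -139/9

Extreme points and W = -s + 6t:
  (0, 0) → W = 0
  (139/9, 0) → W = -139/9
  (0, 69) → W = 414
  (20, 209) → W = 1234
The feasible region is unbounded (it extends along (4, 3), (2, 11)), but W strictly increases along every unbounded feasible direction, so there is no improving ray and the minimum is attained at a vertex.

The binding constraints are t = 0 and -9s + 12t = -139.
Solving simultaneously gives s = 139/9, t = 0.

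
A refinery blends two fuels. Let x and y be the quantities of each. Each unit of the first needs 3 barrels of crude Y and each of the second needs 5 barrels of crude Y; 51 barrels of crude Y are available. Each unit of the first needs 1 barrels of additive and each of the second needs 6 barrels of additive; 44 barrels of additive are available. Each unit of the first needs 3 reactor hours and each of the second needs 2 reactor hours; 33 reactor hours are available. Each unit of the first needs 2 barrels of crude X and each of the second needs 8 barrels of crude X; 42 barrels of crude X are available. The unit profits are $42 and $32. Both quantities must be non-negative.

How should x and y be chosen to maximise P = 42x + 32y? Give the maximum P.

x = 9, y = 3, maximum P = 474

Corner points and P = 42x + 32y:
  (0, 0) → P = 0
  (0, 21/4) → P = 168
  (11, 0) → P = 462
  (9, 3) → P = 474

The optimum lies where 3x + 2y = 33 and 2x + 8y = 42.
Solving simultaneously gives x = 9, y = 3.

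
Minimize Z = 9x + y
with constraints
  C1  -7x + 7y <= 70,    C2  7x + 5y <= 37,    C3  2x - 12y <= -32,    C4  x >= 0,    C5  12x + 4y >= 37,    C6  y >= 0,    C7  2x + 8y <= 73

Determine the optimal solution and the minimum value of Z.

Feasible corners and Z = 9x + y:
  (142/47, 149/47) → Z = 1427/47
  (37/32, 185/32) → Z = 259/16
  (79/38, 229/76) → Z = 1651/76

x = 37/32, y = 185/32, minimum Z = 259/16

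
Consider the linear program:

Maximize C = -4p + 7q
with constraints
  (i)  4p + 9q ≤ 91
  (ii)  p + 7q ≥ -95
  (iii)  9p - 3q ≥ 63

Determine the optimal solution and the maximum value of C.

Extreme points and C = -4p + 7q:
  (1492/19, -471/19) → C = -9265/19
  (280/31, 189/31) → C = 203/31
  (26/11, -153/11) → C = -1175/11

p = 280/31, q = 189/31, maximum C = 203/31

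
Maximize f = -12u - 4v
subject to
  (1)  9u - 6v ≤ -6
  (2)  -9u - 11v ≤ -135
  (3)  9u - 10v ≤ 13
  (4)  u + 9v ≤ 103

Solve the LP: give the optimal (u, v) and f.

Feasible corners and f = -12u - 4v:
  (248/51, 141/17) → f = -1556/17
  (188/29, 311/29) → f = -3500/29
  (41/35, 396/35) → f = -2076/35

At the optimal vertex, -9u - 11v = -135 and u + 9v = 103.
Solving simultaneously gives u = 41/35, v = 396/35.

u = 41/35, v = 396/35, maximum f = -2076/35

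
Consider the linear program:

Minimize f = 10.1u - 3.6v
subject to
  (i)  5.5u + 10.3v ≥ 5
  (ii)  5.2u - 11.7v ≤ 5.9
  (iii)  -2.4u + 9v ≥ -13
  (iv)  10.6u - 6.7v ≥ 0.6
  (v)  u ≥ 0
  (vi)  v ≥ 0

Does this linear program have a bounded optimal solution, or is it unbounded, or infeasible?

bounded optimum

Extreme points and f = 10.1u - 3.6v:
  (3968/14603, 4970/14603) → f = 110924/73015
  (10/11, 0) → f = 101/11
  (59/52, 0) → f = 5959/520
The feasible region has finitely many vertices and no improving ray; the minimum is 110924/73015 at (3968/14603, 4970/14603).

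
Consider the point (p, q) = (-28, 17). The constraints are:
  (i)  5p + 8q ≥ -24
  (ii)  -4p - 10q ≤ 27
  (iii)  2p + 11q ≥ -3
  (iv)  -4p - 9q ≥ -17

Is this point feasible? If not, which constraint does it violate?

Constraint (iv): -4p - 9q = -41, which is not ≥ -17. All other constraints are satisfied.

not feasible — violates (iv)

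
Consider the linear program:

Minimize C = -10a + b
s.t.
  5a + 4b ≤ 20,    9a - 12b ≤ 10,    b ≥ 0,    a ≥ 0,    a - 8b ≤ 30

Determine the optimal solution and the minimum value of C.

Extreme points and C = -10a + b:
  (35/12, 65/48) → C = -445/16
  (0, 5) → C = 5
  (10/9, 0) → C = -100/9
  (0, 0) → C = 0

The binding constraints are 5a + 4b = 20 and 9a - 12b = 10.
Solving simultaneously gives a = 35/12, b = 65/48.

a = 35/12, b = 65/48, minimum C = -445/16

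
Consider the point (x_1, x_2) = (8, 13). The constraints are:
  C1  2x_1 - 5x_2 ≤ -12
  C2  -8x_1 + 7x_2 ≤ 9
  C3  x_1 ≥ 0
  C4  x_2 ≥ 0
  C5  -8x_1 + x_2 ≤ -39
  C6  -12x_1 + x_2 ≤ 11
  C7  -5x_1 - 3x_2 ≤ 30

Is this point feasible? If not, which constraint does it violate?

not feasible — violates C2

Constraint C2: -8x_1 + 7x_2 = 27, which is not ≤ 9. All other constraints are satisfied.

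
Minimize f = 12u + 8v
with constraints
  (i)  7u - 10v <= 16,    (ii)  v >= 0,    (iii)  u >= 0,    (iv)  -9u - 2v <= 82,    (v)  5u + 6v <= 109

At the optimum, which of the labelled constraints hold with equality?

(ii) and (iii)

Corner points and f = 12u + 8v:
  (16/7, 0) → f = 192/7
  (593/46, 683/92) → f = 4924/23
  (0, 0) → f = 0
  (0, 109/6) → f = 436/3

The minimum is at (0, 0). Substituting into each constraint, equality holds for (ii) and (iii); the remaining constraints have slack.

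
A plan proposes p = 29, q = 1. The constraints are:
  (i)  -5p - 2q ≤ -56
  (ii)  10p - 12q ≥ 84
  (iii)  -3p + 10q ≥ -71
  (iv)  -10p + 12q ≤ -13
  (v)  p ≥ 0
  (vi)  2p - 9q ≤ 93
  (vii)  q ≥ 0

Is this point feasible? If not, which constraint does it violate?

not feasible — violates (iii)

Constraint (iii): -3p + 10q = -77, which is not ≥ -71. All other constraints are satisfied.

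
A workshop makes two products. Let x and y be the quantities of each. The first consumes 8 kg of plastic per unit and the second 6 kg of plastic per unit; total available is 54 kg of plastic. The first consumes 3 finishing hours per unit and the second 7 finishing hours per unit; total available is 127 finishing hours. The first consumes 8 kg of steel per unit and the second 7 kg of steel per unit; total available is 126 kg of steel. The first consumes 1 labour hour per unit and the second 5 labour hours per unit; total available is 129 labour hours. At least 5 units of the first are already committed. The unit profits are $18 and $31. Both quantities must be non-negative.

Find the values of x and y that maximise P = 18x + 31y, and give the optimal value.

Feasible corners and P = 18x + 31y:
  (27/4, 0) → P = 243/2
  (5, 0) → P = 90
  (5, 7/3) → P = 487/3

At the optimal vertex, 8x + 6y = 54 and x = 5.
Solving simultaneously gives x = 5, y = 7/3.

x = 5, y = 7/3, maximum P = 487/3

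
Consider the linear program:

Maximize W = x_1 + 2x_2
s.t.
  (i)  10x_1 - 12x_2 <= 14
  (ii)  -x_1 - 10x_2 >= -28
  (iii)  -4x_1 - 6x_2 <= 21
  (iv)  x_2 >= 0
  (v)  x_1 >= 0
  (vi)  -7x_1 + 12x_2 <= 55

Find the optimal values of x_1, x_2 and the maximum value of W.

x_1 = 17/4, x_2 = 19/8, maximum W = 9

Vertices and W = x_1 + 2x_2:
  (17/4, 19/8) → W = 9
  (7/5, 0) → W = 7/5
  (0, 14/5) → W = 28/5
  (0, 0) → W = 0

The binding constraints are 10x_1 - 12x_2 = 14 and -x_1 - 10x_2 = -28.
Solving simultaneously gives x_1 = 17/4, x_2 = 19/8.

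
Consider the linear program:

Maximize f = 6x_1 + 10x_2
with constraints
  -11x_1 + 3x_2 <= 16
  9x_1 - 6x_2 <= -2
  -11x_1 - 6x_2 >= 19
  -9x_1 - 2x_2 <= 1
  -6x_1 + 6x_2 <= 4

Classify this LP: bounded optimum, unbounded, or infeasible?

infeasible

The boundaries -11x_1 + 3x_2 = 16 and 9x_1 - 6x_2 = -2 meet at (-30/13, -122/39), but that point violates -9x_1 - 2x_2 ≤ 1. Every candidate vertex is excluded by some other constraint, so the feasible region is empty.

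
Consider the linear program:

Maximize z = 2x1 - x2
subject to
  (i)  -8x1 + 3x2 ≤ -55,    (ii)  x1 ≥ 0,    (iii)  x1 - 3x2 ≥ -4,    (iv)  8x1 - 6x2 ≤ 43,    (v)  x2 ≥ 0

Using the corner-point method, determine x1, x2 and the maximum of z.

x1 = 17/2, x2 = 25/6, maximum z = 77/6

Vertices and z = 2x1 - x2:
  (59/7, 29/7) → z = 89/7
  (67/8, 4) → z = 51/4
  (17/2, 25/6) → z = 77/6

At the optimal vertex, x1 - 3x2 = -4 and 8x1 - 6x2 = 43.
Solving simultaneously gives x1 = 17/2, x2 = 25/6.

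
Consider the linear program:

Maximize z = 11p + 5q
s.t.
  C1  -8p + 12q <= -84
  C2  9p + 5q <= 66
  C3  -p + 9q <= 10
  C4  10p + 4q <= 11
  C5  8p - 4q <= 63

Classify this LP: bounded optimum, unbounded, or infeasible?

bounded optimum

Feasible corners and z = 11p + 5q:
  (117/38, -94/19) → z = 347/38
  (37/9, -271/36) → z = 91/12
The feasible region has finitely many vertices and no improving ray; the maximum is 347/38 at (117/38, -94/19).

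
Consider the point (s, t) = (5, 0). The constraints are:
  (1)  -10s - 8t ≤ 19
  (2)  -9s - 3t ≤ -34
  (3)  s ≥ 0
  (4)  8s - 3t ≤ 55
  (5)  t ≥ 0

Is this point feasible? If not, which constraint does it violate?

(1): -50 ≤ 19 ✓
(2): -45 ≤ -34 ✓
(3): 5 ≥ 0 ✓
(4): 40 ≤ 55 ✓
(5): 0 ≥ 0 ✓

feasible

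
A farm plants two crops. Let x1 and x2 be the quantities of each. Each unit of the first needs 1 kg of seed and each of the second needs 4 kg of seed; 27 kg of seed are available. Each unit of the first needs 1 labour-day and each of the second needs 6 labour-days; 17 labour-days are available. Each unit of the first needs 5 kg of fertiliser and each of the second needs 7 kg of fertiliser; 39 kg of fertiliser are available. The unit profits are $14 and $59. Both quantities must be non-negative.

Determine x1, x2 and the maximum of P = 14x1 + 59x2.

x1 = 5, x2 = 2, maximum P = 188

Corner points and P = 14x1 + 59x2:
  (0, 0) → P = 0
  (0, 17/6) → P = 1003/6
  (39/5, 0) → P = 546/5
  (5, 2) → P = 188

The binding constraints are x1 + 6x2 = 17 and 5x1 + 7x2 = 39.
Solving simultaneously gives x1 = 5, x2 = 2.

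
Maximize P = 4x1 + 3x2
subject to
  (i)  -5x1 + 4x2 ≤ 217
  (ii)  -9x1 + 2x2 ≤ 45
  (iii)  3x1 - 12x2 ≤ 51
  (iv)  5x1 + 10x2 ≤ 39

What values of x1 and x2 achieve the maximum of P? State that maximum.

x1 = 163/15, x2 = -23/15, maximum P = 583/15

Corner points and P = 4x1 + 3x2:
  (-107/17, -99/17) → P = -725/17
  (-93/25, 144/25) → P = 12/5
  (163/15, -23/15) → P = 583/15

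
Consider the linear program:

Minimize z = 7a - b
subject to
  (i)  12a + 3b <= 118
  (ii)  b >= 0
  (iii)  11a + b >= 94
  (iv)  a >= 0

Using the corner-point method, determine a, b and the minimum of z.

a = 164/21, b = 170/21, minimum z = 326/7

Feasible corners and z = 7a - b:
  (59/6, 0) → z = 413/6
  (164/21, 170/21) → z = 326/7
  (94/11, 0) → z = 658/11

The binding constraints are 12a + 3b = 118 and 11a + b = 94.
Solving simultaneously gives a = 164/21, b = 170/21.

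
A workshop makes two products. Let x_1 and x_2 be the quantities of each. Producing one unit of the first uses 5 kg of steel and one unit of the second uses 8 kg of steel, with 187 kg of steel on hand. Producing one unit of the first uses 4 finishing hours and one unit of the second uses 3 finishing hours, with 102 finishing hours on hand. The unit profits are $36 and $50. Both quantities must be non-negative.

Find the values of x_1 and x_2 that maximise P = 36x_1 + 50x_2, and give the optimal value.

Extreme points and P = 36x_1 + 50x_2:
  (0, 0) → P = 0
  (0, 187/8) → P = 4675/4
  (51/2, 0) → P = 918
  (15, 14) → P = 1240

The optimum lies where 5x_1 + 8x_2 = 187 and 4x_1 + 3x_2 = 102.
Solving simultaneously gives x_1 = 15, x_2 = 14.

x_1 = 15, x_2 = 14, maximum P = 1240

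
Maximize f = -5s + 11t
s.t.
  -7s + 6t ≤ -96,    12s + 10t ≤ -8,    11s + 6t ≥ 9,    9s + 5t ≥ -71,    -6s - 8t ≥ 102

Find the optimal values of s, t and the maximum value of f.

The feasible region is unbounded (it extends along (5, -6), (5, -9)), but f strictly decreases along every unbounded feasible direction, so there is no improving ray and the maximum is attained at a vertex.

The binding constraints are 11s + 6t = 9 and -6s - 8t = 102.
Solving simultaneously gives s = 171/13, t = -294/13.

s = 171/13, t = -294/13, maximum f = -4089/13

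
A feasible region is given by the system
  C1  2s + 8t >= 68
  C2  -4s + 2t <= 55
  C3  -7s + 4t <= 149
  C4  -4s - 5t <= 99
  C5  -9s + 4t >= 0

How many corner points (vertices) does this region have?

Intersecting each pair of boundary lines and keeping only the points that satisfy every inequality leaves:
  (-76/9, 191/18)
  (17/5, 153/20)
  (39, 211/2)
  (149/2, 1341/8)

4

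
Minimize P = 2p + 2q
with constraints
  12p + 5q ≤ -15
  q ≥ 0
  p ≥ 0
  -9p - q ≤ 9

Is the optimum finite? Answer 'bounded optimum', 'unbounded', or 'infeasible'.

infeasible

The boundaries 12p + 5q = -15 and p = 0 meet at (0, -3), but that point violates q ≥ 0. Every candidate vertex is excluded by some other constraint, so the feasible region is empty.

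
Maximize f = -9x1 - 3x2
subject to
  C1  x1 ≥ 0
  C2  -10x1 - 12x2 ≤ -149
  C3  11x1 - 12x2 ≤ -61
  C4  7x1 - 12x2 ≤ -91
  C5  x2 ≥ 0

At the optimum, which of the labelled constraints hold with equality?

Extreme points and f = -9x1 - 3x2:
  (0, 149/12) → f = -149/4
  (58/17, 651/68) → f = -4041/68
  (15/2, 287/24) → f = -827/8
The feasible region is unbounded (it extends along (0, 1), (12, 11)), but f strictly decreases along every unbounded feasible direction, so there is no improving ray and the maximum is attained at a vertex.

The maximum is at (0, 149/12). Substituting into each constraint, equality holds for C1 and C2; the remaining constraints have slack.

C1 and C2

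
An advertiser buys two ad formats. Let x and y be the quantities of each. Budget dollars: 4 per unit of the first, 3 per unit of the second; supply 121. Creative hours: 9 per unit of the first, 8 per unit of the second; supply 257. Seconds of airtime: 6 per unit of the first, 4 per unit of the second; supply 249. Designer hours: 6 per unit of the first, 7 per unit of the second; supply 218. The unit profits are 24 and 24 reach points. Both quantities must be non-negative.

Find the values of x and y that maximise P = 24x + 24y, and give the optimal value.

Feasible corners and P = 24x + 24y:
  (0, 0) → P = 0
  (0, 218/7) → P = 5232/7
  (257/9, 0) → P = 2056/3
  (11/3, 28) → P = 760

x = 11/3, y = 28, maximum P = 760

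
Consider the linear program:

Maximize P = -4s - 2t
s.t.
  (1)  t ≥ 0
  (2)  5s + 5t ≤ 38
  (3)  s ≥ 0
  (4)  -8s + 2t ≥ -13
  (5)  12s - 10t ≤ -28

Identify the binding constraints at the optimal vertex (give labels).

Corner points and P = -4s - 2t:
  (0, 38/5) → P = -76/5
  (24/11, 298/55) → P = -1076/55
  (0, 14/5) → P = -28/5

The maximum is at (0, 14/5). Substituting into each constraint, equality holds for (3) and (5); the remaining constraints have slack.

(3) and (5)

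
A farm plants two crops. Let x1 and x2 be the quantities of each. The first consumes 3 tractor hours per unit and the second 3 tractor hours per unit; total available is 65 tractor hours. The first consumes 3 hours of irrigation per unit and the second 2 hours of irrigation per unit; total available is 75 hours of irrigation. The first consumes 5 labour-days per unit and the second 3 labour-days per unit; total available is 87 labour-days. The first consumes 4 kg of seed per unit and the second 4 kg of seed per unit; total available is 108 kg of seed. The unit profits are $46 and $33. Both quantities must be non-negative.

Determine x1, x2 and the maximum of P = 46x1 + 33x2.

x1 = 11, x2 = 32/3, maximum P = 858

Corner points and P = 46x1 + 33x2:
  (0, 0) → P = 0
  (0, 65/3) → P = 715
  (87/5, 0) → P = 4002/5
  (11, 32/3) → P = 858

The binding constraints are 3x1 + 3x2 = 65 and 5x1 + 3x2 = 87.
Solving simultaneously gives x1 = 11, x2 = 32/3.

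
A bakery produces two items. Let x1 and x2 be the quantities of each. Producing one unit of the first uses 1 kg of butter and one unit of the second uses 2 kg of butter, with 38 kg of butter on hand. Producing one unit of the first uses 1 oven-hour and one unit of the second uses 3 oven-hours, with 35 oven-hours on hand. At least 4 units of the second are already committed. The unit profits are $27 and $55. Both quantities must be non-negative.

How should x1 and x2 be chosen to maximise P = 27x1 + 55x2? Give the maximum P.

x1 = 23, x2 = 4, maximum P = 841

Corner points and P = 27x1 + 55x2:
  (0, 35/3) → P = 1925/3
  (0, 4) → P = 220
  (23, 4) → P = 841

At the optimal vertex, x1 + 3x2 = 35 and x2 = 4.
Solving simultaneously gives x1 = 23, x2 = 4.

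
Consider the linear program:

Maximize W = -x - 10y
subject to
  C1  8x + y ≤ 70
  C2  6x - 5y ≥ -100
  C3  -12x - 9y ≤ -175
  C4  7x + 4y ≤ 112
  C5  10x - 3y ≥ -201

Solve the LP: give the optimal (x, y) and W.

x = 91/12, y = 28/3, maximum W = -1211/12

At the optimal vertex, 8x + y = 70 and -12x - 9y = -175.
Solving simultaneously gives x = 91/12, y = 28/3.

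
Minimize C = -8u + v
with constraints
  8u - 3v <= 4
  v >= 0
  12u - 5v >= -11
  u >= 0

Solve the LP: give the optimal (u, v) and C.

Corner points and C = -8u + v:
  (1/2, 0) → C = -4
  (53/4, 34) → C = -72
  (0, 0) → C = 0
  (0, 11/5) → C = 11/5

u = 53/4, v = 34, minimum C = -72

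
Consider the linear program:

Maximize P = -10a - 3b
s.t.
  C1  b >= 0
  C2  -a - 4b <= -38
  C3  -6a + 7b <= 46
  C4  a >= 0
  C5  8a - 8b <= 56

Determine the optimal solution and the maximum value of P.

Vertices and P = -10a - 3b:
  (82/31, 274/31) → P = -1642/31
  (66/5, 31/5) → P = -753/5
  (95, 88) → P = -1214

At the optimal vertex, -a - 4b = -38 and -6a + 7b = 46.
Solving simultaneously gives a = 82/31, b = 274/31.

a = 82/31, b = 274/31, maximum P = -1642/31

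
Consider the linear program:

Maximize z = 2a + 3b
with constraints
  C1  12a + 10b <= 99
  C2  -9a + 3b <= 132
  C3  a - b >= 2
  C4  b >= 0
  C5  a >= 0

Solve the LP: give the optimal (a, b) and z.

The binding constraints are 12a + 10b = 99 and a - b = 2.
Solving simultaneously gives a = 119/22, b = 75/22.

a = 119/22, b = 75/22, maximum z = 463/22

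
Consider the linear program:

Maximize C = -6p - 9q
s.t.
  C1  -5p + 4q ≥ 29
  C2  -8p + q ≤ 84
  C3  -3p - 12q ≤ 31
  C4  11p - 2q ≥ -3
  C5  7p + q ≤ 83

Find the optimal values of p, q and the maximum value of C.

p = 23/17, q = 152/17, maximum C = -1506/17

Vertices and C = -6p - 9q:
  (23/17, 152/17) → C = -1506/17
  (101/11, 206/11) → C = -2460/11
  (163/25, 934/25) → C = -9384/25

At the optimal vertex, -5p + 4q = 29 and 11p - 2q = -3.
Solving simultaneously gives p = 23/17, q = 152/17.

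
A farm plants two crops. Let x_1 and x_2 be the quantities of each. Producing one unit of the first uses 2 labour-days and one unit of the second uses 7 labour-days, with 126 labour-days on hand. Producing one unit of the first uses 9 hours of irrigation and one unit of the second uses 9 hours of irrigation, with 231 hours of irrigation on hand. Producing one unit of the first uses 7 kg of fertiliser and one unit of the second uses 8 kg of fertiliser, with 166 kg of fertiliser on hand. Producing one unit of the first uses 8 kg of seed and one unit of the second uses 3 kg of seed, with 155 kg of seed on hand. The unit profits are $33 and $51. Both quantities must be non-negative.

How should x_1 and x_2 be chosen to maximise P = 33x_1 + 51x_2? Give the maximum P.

x_1 = 14/3, x_2 = 50/3, maximum P = 1004

Vertices and P = 33x_1 + 51x_2:
  (0, 0) → P = 0
  (0, 18) → P = 918
  (155/8, 0) → P = 5115/8
  (14/3, 50/3) → P = 1004
  (742/43, 243/43) → P = 36879/43

At the optimal vertex, 2x_1 + 7x_2 = 126 and 7x_1 + 8x_2 = 166.
Solving simultaneously gives x_1 = 14/3, x_2 = 50/3.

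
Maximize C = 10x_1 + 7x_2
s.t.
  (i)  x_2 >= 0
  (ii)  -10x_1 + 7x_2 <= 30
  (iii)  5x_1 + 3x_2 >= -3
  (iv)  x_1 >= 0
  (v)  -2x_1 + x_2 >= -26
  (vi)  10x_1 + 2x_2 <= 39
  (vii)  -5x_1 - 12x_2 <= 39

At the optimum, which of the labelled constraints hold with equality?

Feasible corners and C = 10x_1 + 7x_2:
  (0, 0) → C = 0
  (39/10, 0) → C = 39
  (0, 30/7) → C = 30
  (71/30, 23/3) → C = 232/3

The maximum is at (71/30, 23/3). Substituting into each constraint, equality holds for (ii) and (vi); the remaining constraints have slack.

(ii) and (vi)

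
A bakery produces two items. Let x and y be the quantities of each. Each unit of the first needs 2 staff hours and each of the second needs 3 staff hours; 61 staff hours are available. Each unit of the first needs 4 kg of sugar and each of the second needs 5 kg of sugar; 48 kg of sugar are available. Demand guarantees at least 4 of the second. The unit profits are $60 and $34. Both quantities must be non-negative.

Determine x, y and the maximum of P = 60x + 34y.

x = 7, y = 4, maximum P = 556

Feasible corners and P = 60x + 34y:
  (0, 48/5) → P = 1632/5
  (0, 4) → P = 136
  (7, 4) → P = 556

The binding constraints are 4x + 5y = 48 and y = 4.
Solving simultaneously gives x = 7, y = 4.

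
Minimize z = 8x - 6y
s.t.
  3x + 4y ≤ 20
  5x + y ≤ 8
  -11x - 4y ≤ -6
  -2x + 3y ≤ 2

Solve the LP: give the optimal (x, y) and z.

Feasible corners and z = 8x - 6y:
  (26/9, -58/9) → z = 556/9
  (22/17, 26/17) → z = 20/17
  (10/41, 34/41) → z = -124/41

The binding constraints are -11x - 4y = -6 and -2x + 3y = 2.
Solving simultaneously gives x = 10/41, y = 34/41.

x = 10/41, y = 34/41, minimum z = -124/41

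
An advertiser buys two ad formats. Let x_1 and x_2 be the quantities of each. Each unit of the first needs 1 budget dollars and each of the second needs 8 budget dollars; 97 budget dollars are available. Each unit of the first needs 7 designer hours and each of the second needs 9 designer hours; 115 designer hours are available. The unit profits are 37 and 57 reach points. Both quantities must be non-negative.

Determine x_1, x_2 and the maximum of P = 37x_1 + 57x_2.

Feasible corners and P = 37x_1 + 57x_2:
  (0, 0) → P = 0
  (0, 97/8) → P = 5529/8
  (115/7, 0) → P = 4255/7
  (1, 12) → P = 721

x_1 = 1, x_2 = 12, maximum P = 721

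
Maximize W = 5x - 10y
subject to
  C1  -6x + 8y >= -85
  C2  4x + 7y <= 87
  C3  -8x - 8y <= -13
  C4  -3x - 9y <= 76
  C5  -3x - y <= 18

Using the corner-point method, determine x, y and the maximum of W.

x = 7, y = -43/8, maximum W = 355/4

Extreme points and W = 5x - 10y:
  (1291/74, 91/37) → W = 4635/74
  (7, -43/8) → W = 355/4
  (-213/17, 333/17) → W = -4395/17
  (-157/16, 183/16) → W = -2615/16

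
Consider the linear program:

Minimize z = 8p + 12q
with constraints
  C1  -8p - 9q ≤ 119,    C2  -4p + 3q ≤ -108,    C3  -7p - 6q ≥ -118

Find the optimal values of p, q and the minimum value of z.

p = 592/5, q = -1777/15, minimum z = -2372/5

Feasible corners and z = 8p + 12q:
  (41/4, -67/3) → z = -186
  (592/5, -1777/15) → z = -2372/5
  (334/15, -284/45) → z = 512/5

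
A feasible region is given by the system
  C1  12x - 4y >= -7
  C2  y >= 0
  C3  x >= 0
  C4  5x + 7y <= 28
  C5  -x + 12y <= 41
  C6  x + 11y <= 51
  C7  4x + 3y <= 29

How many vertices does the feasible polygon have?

Of the 21 pairwise boundary intersections, those satisfying every inequality are:
  (0, 7/4)
  (4/7, 97/28)
  (0, 0)
  (28/5, 0)
  (49/67, 233/67)

5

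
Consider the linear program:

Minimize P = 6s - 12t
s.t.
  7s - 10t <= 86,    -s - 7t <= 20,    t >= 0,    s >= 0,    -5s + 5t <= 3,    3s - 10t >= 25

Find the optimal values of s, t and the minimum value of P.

Feasible corners and P = 6s - 12t:
  (86/7, 0) → P = 516/7
  (61/4, 83/40) → P = 333/5
  (25/3, 0) → P = 50

The binding constraints are t = 0 and 3s - 10t = 25.
Solving simultaneously gives s = 25/3, t = 0.

s = 25/3, t = 0, minimum P = 50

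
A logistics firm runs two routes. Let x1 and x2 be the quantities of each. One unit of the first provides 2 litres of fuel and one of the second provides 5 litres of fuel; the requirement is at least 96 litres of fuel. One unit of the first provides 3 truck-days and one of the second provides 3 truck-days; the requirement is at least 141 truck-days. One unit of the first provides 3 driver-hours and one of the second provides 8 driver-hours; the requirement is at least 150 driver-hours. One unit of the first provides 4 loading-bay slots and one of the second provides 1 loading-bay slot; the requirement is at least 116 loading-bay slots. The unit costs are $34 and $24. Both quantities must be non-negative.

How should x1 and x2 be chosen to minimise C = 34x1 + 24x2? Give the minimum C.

The feasible region is unbounded (it extends along (0, 1), (1, 0)), but C strictly increases along every unbounded feasible direction, so there is no improving ray and the minimum is attained at a vertex.

The optimum lies where 3x1 + 3x2 = 141 and 4x1 + x2 = 116.
Solving simultaneously gives x1 = 23, x2 = 24.

x1 = 23, x2 = 24, minimum C = 1358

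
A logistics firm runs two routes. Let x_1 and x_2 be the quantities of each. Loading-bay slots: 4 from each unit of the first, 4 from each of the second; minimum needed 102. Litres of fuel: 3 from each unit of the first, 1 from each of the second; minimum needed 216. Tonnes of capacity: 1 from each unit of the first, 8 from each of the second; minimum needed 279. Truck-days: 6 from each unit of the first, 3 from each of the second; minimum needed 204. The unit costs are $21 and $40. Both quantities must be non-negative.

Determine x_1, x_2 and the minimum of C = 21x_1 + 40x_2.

x_1 = 63, x_2 = 27, minimum C = 2403

Extreme points and C = 21x_1 + 40x_2:
  (0, 216) → C = 8640
  (279, 0) → C = 5859
  (63, 27) → C = 2403
The feasible region is unbounded (it extends along (0, 1), (1, 0)), but C strictly increases along every unbounded feasible direction, so there is no improving ray and the minimum is attained at a vertex.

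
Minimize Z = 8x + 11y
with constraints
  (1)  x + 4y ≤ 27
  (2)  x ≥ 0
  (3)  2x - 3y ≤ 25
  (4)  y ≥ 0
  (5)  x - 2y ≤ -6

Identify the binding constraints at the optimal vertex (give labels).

Corner points and Z = 8x + 11y:
  (0, 27/4) → Z = 297/4
  (5, 11/2) → Z = 201/2
  (0, 3) → Z = 33

The minimum is at (0, 3). Substituting into each constraint, equality holds for (2) and (5); the remaining constraints have slack.

(2) and (5)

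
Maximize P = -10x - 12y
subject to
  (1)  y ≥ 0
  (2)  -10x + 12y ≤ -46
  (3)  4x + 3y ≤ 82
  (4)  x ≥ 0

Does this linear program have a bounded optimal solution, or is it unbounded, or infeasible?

bounded optimum

Corner points and P = -10x - 12y:
  (23/5, 0) → P = -46
  (41/2, 0) → P = -205
  (187/13, 106/13) → P = -3142/13
The feasible region has finitely many vertices and no improving ray; the maximum is -46 at (23/5, 0).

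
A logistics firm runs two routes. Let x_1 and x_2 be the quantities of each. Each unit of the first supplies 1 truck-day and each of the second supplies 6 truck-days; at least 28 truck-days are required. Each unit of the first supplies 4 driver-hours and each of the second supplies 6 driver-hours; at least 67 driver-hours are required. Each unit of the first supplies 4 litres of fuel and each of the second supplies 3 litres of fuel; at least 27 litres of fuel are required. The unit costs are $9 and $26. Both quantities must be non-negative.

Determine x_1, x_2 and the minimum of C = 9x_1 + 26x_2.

x_1 = 13, x_2 = 5/2, minimum C = 182

Feasible corners and C = 9x_1 + 26x_2:
  (0, 67/6) → C = 871/3
  (28, 0) → C = 252
  (13, 5/2) → C = 182
The feasible region is unbounded (it extends along (0, 1), (1, 0)), but C strictly increases along every unbounded feasible direction, so there is no improving ray and the minimum is attained at a vertex.

The binding constraints are x_1 + 6x_2 = 28 and 4x_1 + 6x_2 = 67.
Solving simultaneously gives x_1 = 13, x_2 = 5/2.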